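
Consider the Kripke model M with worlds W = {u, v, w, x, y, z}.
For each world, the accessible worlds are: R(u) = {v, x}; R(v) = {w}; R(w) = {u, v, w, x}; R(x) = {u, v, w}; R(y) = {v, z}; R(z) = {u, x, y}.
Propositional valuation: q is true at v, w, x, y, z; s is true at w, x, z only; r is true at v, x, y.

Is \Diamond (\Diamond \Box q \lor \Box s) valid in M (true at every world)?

Yes

Let φ = \Diamond (\Diamond \Box q \lor \Box s). Evaluate φ at each world:
  u (successors {v, x}): φ is true.
  v (successors {w}): φ is true.
  w (successors {u, v, w, x}): φ is true.
  x (successors {u, v, w}): φ is true.
  y (successors {v, z}): φ is true.
  z (successors {u, x, y}): φ is true.
For instance, at z:
  At z: \Diamond (\Diamond \Box q \lor \Box s) requires \Diamond \Box q \lor \Box s at some successor in {u, x, y}.
    \Diamond \Box q \lor \Box s holds at u, so \Diamond (\Diamond \Box q \lor \Box s) is true at z.
      At u: \Diamond \Box q is true, \Box s is false, so \Diamond \Box q \lor \Box s is true.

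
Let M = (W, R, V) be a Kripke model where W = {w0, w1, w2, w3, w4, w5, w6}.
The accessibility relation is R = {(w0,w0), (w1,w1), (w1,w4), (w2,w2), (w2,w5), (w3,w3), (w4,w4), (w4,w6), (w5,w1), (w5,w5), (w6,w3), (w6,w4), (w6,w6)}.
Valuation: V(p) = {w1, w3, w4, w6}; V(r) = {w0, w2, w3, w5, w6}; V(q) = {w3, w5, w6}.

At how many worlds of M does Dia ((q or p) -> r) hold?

Recall that Dia ψ holds at a world iff ψ holds at some accessible world.
Let φ = Dia ((q or p) -> r). Evaluate φ at each world:
  w0 (successors {w0}): φ is true.
  w1 (successors {w1, w4}): φ is false.
  w2 (successors {w2, w5}): φ is true.
  w3 (successors {w3}): φ is true.
  w4 (successors {w4, w6}): φ is true.
  w5 (successors {w1, w5}): φ is true.
  w6 (successors {w3, w4, w6}): φ is true.
For instance, at w1:
  At w1: Dia ((q or p) -> r) requires (q or p) -> r at some successor in {w1, w4}.
    At w1: (q or p) -> r is false.
    At w4: (q or p) -> r is false.
  So Dia ((q or p) -> r) is false at w1.
Satisfying worlds: {w0, w2, w3, w4, w5, w6}

6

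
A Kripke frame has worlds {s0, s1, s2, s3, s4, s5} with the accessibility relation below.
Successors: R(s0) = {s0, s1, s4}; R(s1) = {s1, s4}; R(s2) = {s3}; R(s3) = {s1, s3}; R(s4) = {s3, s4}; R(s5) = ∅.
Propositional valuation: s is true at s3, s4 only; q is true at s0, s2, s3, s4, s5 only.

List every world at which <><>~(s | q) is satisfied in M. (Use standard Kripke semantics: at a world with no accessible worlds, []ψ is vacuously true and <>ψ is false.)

s0, s1, s2, s3, s4

Recall that <>ψ holds at a world iff ψ holds at some accessible world.
Let φ = <><>~(s | q). Evaluate φ at each world:
  s0 (successors {s0, s1, s4}): φ is true.
  s1 (successors {s1, s4}): φ is true.
  s2 (successors {s3}): φ is true.
  s3 (successors {s1, s3}): φ is true.
  s4 (successors {s3, s4}): φ is true.
  s5 (successors ∅): φ is false.
For instance, at s2:
  At s2: <><>~(s | q) requires <>~(s | q) at some successor in {s3}.
    <>~(s | q) holds at s3, so <><>~(s | q) is true at s2.
      At s3: <>~(s | q) requires ~(s | q) at some successor in {s1, s3}.
        ~(s | q) holds at s1, so <>~(s | q) is true at s3.
Satisfying worlds: {s0, s1, s2, s3, s4}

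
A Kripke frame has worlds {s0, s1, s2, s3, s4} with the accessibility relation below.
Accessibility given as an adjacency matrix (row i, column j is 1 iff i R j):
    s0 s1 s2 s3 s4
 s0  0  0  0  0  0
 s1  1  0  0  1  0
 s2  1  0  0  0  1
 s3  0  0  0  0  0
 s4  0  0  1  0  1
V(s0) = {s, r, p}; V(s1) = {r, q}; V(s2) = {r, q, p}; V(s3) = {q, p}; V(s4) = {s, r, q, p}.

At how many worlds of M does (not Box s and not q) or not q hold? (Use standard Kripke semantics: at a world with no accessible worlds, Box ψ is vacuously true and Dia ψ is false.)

Let φ = (not Box s and not q) or not q. Evaluate φ at each world:
  s0 (successors ∅): φ is true.
  s1 (successors {s0, s3}): φ is false.
  s2 (successors {s0, s4}): φ is false.
  s3 (successors ∅): φ is false.
  s4 (successors {s2, s4}): φ is false.
For instance, at s1:
  At s1: not Box s and not q is false, not q is false, so (not Box s and not q) or not q is false.
    At s1: not Box s is true, not q is false, so not Box s and not q is false.
      At s1: Box s is false, so not Box s is true.
Satisfying worlds: {s0}

1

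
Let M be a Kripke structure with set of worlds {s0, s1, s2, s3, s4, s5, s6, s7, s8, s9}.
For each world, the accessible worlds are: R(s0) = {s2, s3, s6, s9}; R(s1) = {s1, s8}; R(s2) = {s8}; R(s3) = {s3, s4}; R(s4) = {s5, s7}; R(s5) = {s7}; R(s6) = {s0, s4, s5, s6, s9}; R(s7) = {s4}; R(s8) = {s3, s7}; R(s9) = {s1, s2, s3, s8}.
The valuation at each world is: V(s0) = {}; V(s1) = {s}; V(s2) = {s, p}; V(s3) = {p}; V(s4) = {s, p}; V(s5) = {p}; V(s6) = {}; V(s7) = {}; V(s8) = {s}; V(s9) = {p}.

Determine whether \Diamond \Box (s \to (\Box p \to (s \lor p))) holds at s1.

Yes

At s1: \Diamond \Box (s \to (\Box p \to (s \lor p))) requires \Box (s \to (\Box p \to (s \lor p))) at some successor in {s1, s8}.
  \Box (s \to (\Box p \to (s \lor p))) holds at s1, so \Diamond \Box (s \to (\Box p \to (s \lor p))) is true at s1.
    At s1: \Box (s \to (\Box p \to (s \lor p))) requires s \to (\Box p \to (s \lor p)) at every successor {s1, s8}.
      At s1: s \to (\Box p \to (s \lor p)) is true.
      At s8: s \to (\Box p \to (s \lor p)) is true.
    So \Box (s \to (\Box p \to (s \lor p))) is true at s1.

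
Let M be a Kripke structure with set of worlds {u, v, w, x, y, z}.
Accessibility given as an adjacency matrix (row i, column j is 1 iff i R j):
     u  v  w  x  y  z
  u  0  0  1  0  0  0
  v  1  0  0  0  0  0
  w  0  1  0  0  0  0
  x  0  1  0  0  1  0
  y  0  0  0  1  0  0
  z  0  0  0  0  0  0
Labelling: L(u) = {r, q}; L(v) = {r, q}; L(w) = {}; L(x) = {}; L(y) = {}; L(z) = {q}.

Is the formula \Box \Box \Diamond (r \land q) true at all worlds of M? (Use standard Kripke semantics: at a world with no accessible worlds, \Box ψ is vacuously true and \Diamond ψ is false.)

No

Let φ = \Box \Box \Diamond (r \land q). Evaluate φ at each world:
  u (successors {w}): φ is true.
  v (successors {u}): φ is true.
  w (successors {v}): φ is false.
  x (successors {v, y}): φ is false.
  y (successors {x}): φ is false.
  z (successors ∅): φ is true.
Detail at w (counterexample):
  At w: \Box \Box \Diamond (r \land q) requires \Box \Diamond (r \land q) at every successor {v}.
    \Box \Diamond (r \land q) fails at v, so \Box \Box \Diamond (r \land q) is false at w.
      At v: \Box \Diamond (r \land q) requires \Diamond (r \land q) at every successor {u}.
        \Diamond (r \land q) fails at u, so \Box \Diamond (r \land q) is false at v.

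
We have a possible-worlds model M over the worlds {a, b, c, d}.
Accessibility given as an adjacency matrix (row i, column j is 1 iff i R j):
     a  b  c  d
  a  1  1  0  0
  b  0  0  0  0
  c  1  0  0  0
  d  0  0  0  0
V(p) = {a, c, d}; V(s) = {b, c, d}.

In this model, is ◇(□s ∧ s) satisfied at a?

Yes

At a: ◇(□s ∧ s) requires □s ∧ s at some successor in {a, b}.
  □s ∧ s holds at b, so ◇(□s ∧ s) is true at a.
    At b: □s is true, s is true, so □s ∧ s is true.
      At b: no accessible worlds, so □s holds vacuously.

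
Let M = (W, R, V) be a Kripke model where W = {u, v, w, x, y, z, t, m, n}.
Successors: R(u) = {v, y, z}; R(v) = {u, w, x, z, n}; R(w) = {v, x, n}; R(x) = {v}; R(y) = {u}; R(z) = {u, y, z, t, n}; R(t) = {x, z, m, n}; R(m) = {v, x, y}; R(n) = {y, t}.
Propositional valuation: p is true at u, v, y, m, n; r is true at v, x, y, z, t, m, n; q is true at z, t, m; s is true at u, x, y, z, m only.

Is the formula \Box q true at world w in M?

No

At w: \Box q requires q at every successor {v, x, n}.
  q fails at v, so \Box q is false at w.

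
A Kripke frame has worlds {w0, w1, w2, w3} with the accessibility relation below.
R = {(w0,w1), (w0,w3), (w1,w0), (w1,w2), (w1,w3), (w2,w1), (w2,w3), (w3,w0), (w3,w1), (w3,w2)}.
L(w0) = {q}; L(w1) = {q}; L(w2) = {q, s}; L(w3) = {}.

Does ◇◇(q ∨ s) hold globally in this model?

Yes

Recall that ◇ψ holds at a world iff ψ holds at some accessible world.
Let φ = ◇◇(q ∨ s). Evaluate φ at each world:
  w0 (successors {w1, w3}): φ is true.
  w1 (successors {w0, w2, w3}): φ is true.
  w2 (successors {w1, w3}): φ is true.
  w3 (successors {w0, w1, w2}): φ is true.
For instance, at w3:
  At w3: ◇◇(q ∨ s) requires ◇(q ∨ s) at some successor in {w0, w1, w2}.
    ◇(q ∨ s) holds at w0, so ◇◇(q ∨ s) is true at w3.
      At w0: ◇(q ∨ s) requires q ∨ s at some successor in {w1, w3}.
        q ∨ s holds at w1, so ◇(q ∨ s) is true at w0.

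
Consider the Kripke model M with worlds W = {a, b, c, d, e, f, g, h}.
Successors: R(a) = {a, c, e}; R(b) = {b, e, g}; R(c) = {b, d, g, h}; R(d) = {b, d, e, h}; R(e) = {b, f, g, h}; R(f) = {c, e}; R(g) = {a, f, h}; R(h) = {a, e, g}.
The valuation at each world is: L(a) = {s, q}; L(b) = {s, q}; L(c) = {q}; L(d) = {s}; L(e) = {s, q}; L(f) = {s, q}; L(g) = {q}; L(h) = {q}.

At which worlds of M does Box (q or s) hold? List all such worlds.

a, b, c, d, e, f, g, h

Let φ = Box (q or s). Evaluate φ at each world:
  a (successors {a, c, e}): φ is true.
  b (successors {b, e, g}): φ is true.
  c (successors {b, d, g, h}): φ is true.
  d (successors {b, d, e, h}): φ is true.
  e (successors {b, f, g, h}): φ is true.
  f (successors {c, e}): φ is true.
  g (successors {a, f, h}): φ is true.
  h (successors {a, e, g}): φ is true.
For instance, at e:
  At e: Box (q or s) requires q or s at every successor {b, f, g, h}.
    At b: q or s is true.
    At f: q or s is true.
    At g: q or s is true.
    At h: q or s is true.
  So Box (q or s) is true at e.
Satisfying worlds: {a, b, c, d, e, f, g, h}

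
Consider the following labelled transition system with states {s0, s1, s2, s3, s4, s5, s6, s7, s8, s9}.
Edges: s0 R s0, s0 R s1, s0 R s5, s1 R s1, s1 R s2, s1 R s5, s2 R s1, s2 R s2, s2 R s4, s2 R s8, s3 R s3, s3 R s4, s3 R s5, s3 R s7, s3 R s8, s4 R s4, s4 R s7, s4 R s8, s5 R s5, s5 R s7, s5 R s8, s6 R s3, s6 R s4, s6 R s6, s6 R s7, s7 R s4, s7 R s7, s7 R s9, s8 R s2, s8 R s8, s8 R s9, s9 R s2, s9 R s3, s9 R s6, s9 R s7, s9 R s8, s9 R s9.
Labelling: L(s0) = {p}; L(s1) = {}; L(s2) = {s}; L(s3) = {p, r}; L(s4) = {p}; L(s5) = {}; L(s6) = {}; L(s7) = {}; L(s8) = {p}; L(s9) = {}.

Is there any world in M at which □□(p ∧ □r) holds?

Recall that □ψ holds at a world iff ψ holds at every accessible world, and ◇ψ holds iff ψ holds at some accessible world.
Let φ = □□(p ∧ □r). Evaluate φ at each world:
  s0 (successors {s0, s1, s5}): φ is false.
  s1 (successors {s1, s2, s5}): φ is false.
  s2 (successors {s1, s2, s4, s8}): φ is false.
  s3 (successors {s3, s4, s5, s7, s8}): φ is false.
  s4 (successors {s4, s7, s8}): φ is false.
  s5 (successors {s5, s7, s8}): φ is false.
  s6 (successors {s3, s4, s6, s7}): φ is false.
  s7 (successors {s4, s7, s9}): φ is false.
  s8 (successors {s2, s8, s9}): φ is false.
  s9 (successors {s2, s3, s6, s7, s8, s9}): φ is false.
For instance, at s4:
  At s4: □□(p ∧ □r) requires □(p ∧ □r) at every successor {s4, s7, s8}.
    □(p ∧ □r) fails at s4, so □□(p ∧ □r) is false at s4.
      At s4: □(p ∧ □r) requires p ∧ □r at every successor {s4, s7, s8}.
        p ∧ □r fails at s4, so □(p ∧ □r) is false at s4.

No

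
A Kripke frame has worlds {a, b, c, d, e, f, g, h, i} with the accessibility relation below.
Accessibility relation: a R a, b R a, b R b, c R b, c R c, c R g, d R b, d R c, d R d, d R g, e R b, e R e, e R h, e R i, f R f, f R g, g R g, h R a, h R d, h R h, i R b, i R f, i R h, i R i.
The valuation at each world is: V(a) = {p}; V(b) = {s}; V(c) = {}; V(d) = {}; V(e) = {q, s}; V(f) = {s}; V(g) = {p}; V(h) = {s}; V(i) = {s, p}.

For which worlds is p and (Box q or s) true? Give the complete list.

i

Recall that Box ψ holds at a world iff ψ holds at every accessible world, and Dia ψ holds iff ψ holds at some accessible world.
Let φ = p and (Box q or s). Evaluate φ at each world:
  a (successors {a}): φ is false.
  b (successors {a, b}): φ is false.
  c (successors {b, c, g}): φ is false.
  d (successors {b, c, d, g}): φ is false.
  e (successors {b, e, h, i}): φ is false.
  f (successors {f, g}): φ is false.
  g (successors {g}): φ is false.
  h (successors {a, d, h}): φ is false.
  i (successors {b, f, h, i}): φ is true.
For instance, at g:
  At g: p is true, Box q or s is false, so p and (Box q or s) is false.
    At g: Box q is false, s is false, so Box q or s is false.
      At g: Box q requires q at every successor {g}.
        q fails at g, so Box q is false at g.
Satisfying worlds: {i}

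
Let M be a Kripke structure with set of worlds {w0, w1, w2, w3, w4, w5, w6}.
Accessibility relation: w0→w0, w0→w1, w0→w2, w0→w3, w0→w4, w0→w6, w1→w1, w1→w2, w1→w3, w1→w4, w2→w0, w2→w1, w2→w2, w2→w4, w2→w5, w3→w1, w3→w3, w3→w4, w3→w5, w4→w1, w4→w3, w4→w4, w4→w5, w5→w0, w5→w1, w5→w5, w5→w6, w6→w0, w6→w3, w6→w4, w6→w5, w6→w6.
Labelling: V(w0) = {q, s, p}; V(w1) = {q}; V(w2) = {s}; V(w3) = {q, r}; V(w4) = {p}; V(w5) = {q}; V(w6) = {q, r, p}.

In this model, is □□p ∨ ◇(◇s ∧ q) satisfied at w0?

At w0: □□p is false, ◇(◇s ∧ q) is true, so □□p ∨ ◇(◇s ∧ q) is true.
  At w0: □□p requires □p at every successor {w0, w1, w2, w3, w4, w6}.
    □p fails at w0, so □□p is false at w0.
      At w0: □p requires p at every successor {w0, w1, w2, w3, w4, w6}.
        p fails at w1, so □p is false at w0.
  At w0: ◇(◇s ∧ q) requires ◇s ∧ q at some successor in {w0, w1, w2, w3, w4, w6}.
    ◇s ∧ q holds at w0, so ◇(◇s ∧ q) is true at w0.
      At w0: ◇s is true, q is true, so ◇s ∧ q is true.

Yes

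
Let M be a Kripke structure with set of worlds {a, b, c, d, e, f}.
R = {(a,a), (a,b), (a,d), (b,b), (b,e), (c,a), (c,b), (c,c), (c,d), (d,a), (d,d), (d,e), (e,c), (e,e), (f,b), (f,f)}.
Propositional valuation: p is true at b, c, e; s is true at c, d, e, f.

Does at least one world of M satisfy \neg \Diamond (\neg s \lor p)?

No

Recall that \Diamond ψ holds at a world iff ψ holds at some accessible world.
Let φ = \neg \Diamond (\neg s \lor p). Evaluate φ at each world:
  a (successors {a, b, d}): φ is false.
  b (successors {b, e}): φ is false.
  c (successors {a, b, c, d}): φ is false.
  d (successors {a, d, e}): φ is false.
  e (successors {c, e}): φ is false.
  f (successors {b, f}): φ is false.
For instance, at b:
  At b: \Diamond (\neg s \lor p) is true, so \neg \Diamond (\neg s \lor p) is false.
    At b: \Diamond (\neg s \lor p) requires \neg s \lor p at some successor in {b, e}.
      \neg s \lor p holds at b, so \Diamond (\neg s \lor p) is true at b.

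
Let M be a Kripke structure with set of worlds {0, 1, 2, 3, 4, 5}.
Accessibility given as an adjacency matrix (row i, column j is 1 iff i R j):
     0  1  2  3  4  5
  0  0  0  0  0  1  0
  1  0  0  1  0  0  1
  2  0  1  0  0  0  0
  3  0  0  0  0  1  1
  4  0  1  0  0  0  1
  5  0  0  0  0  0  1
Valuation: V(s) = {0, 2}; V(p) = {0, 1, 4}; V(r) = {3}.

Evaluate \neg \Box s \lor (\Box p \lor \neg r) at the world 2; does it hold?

Yes

At 2: \neg \Box s is true, \Box p \lor \neg r is true, so \neg \Box s \lor (\Box p \lor \neg r) is true.
  At 2: \Box s is false, so \neg \Box s is true.
    At 2: \Box s requires s at every successor {1}.
      s fails at 1, so \Box s is false at 2.
  At 2: \Box p is true, \neg r is true, so \Box p \lor \neg r is true.
    At 2: \Box p requires p at every successor {1}.
      At 1: p is true.
    So \Box p is true at 2.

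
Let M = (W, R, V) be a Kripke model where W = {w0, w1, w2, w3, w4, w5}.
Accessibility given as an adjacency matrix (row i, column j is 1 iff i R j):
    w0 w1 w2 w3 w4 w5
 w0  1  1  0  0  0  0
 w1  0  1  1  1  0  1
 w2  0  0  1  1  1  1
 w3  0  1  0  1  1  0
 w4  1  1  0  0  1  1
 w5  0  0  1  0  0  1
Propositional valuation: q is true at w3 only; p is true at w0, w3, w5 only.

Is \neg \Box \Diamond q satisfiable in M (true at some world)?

Recall that \Box ψ holds at a world iff ψ holds at every accessible world, and \Diamond ψ holds iff ψ holds at some accessible world.
Let φ = \neg \Box \Diamond q. Evaluate φ at each world:
  w0 (successors {w0, w1}): φ is true.
  w1 (successors {w1, w2, w3, w5}): φ is true.
  w2 (successors {w2, w3, w4, w5}): φ is true.
  w3 (successors {w1, w3, w4}): φ is true.
  w4 (successors {w0, w1, w4, w5}): φ is true.
  w5 (successors {w2, w5}): φ is true.
Detail at w0 (witness):
  At w0: \Box \Diamond q is false, so \neg \Box \Diamond q is true.
    At w0: \Box \Diamond q requires \Diamond q at every successor {w0, w1}.
      \Diamond q fails at w0, so \Box \Diamond q is false at w0.

Yes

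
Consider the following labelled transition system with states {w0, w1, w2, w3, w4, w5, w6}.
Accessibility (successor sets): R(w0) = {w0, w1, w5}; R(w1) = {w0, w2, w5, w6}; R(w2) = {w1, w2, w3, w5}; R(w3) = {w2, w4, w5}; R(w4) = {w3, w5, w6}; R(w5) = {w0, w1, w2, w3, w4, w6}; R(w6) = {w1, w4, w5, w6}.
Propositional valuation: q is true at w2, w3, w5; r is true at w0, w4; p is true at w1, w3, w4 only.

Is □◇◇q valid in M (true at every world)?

Yes

Let φ = □◇◇q. Evaluate φ at each world:
  w0 (successors {w0, w1, w5}): φ is true.
  w1 (successors {w0, w2, w5, w6}): φ is true.
  w2 (successors {w1, w2, w3, w5}): φ is true.
  w3 (successors {w2, w4, w5}): φ is true.
  w4 (successors {w3, w5, w6}): φ is true.
  w5 (successors {w0, w1, w2, w3, w4, w6}): φ is true.
  w6 (successors {w1, w4, w5, w6}): φ is true.
For instance, at w2:
  At w2: □◇◇q requires ◇◇q at every successor {w1, w2, w3, w5}.
    At w1: ◇◇q is true.
    At w2: ◇◇q is true.
    At w3: ◇◇q is true.
    At w5: ◇◇q is true.
  So □◇◇q is true at w2.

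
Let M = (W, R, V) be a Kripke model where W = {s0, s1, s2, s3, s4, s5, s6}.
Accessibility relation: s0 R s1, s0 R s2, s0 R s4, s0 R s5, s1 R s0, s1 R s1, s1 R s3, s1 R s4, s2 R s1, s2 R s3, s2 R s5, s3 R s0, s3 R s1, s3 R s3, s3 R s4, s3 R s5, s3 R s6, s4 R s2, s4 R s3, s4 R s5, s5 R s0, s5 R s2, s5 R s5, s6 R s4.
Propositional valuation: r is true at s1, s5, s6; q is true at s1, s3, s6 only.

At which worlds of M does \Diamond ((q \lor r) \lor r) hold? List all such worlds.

s0, s1, s2, s3, s4, s5

Let φ = \Diamond ((q \lor r) \lor r). Evaluate φ at each world:
  s0 (successors {s1, s2, s4, s5}): φ is true.
  s1 (successors {s0, s1, s3, s4}): φ is true.
  s2 (successors {s1, s3, s5}): φ is true.
  s3 (successors {s0, s1, s3, s4, s5, s6}): φ is true.
  s4 (successors {s2, s3, s5}): φ is true.
  s5 (successors {s0, s2, s5}): φ is true.
  s6 (successors {s4}): φ is false.
For instance, at s1:
  At s1: \Diamond ((q \lor r) \lor r) requires (q \lor r) \lor r at some successor in {s0, s1, s3, s4}.
    (q \lor r) \lor r holds at s1, so \Diamond ((q \lor r) \lor r) is true at s1.
Satisfying worlds: {s0, s1, s2, s3, s4, s5}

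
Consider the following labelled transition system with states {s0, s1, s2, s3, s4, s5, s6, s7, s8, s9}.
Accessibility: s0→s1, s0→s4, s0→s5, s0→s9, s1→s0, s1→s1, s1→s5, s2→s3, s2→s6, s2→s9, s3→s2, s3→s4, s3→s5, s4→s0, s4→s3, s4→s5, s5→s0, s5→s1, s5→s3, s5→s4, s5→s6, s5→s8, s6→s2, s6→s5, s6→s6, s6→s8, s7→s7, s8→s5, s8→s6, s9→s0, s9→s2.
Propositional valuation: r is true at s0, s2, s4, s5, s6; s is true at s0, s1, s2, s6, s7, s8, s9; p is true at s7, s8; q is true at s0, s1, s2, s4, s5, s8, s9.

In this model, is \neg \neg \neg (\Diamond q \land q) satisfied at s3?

Yes

Recall that \Diamond ψ holds at a world iff ψ holds at some accessible world.
At s3: \neg \neg (\Diamond q \land q) is false, so \neg \neg \neg (\Diamond q \land q) is true.
  At s3: \neg (\Diamond q \land q) is true, so \neg \neg (\Diamond q \land q) is false.
    At s3: \Diamond q \land q is false, so \neg (\Diamond q \land q) is true.
      At s3: \Diamond q is true, q is false, so \Diamond q \land q is false.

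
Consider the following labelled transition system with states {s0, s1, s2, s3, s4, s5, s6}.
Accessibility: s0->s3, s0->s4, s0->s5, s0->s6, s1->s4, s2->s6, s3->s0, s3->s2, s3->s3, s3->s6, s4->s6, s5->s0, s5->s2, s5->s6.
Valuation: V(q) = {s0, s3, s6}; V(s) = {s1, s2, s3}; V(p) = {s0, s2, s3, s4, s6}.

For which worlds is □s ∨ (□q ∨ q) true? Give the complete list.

s0, s2, s3, s4, s6

Let φ = □s ∨ (□q ∨ q). Evaluate φ at each world:
  s0 (successors {s3, s4, s5, s6}): φ is true.
  s1 (successors {s4}): φ is false.
  s2 (successors {s6}): φ is true.
  s3 (successors {s0, s2, s3, s6}): φ is true.
  s4 (successors {s6}): φ is true.
  s5 (successors {s0, s2, s6}): φ is false.
  s6 (successors ∅): φ is true.
For instance, at s4:
  At s4: □s is false, □q ∨ q is true, so □s ∨ (□q ∨ q) is true.
    At s4: □s requires s at every successor {s6}.
      s fails at s6, so □s is false at s4.
    At s4: □q is true, q is false, so □q ∨ q is true.
      At s4: □q requires q at every successor {s6}.
        At s6: q is true.
      So □q is true at s4.
Satisfying worlds: {s0, s2, s3, s4, s6}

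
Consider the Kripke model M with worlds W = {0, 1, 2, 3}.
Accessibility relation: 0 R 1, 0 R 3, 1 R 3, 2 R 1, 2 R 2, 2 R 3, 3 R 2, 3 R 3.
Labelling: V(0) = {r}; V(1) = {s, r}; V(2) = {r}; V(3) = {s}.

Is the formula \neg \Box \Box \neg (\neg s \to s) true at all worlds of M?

Let φ = \neg \Box \Box \neg (\neg s \to s). Evaluate φ at each world:
  0 (successors {1, 3}): φ is true.
  1 (successors {3}): φ is true.
  2 (successors {1, 2, 3}): φ is true.
  3 (successors {2, 3}): φ is true.
For instance, at 1:
  At 1: \Box \Box \neg (\neg s \to s) is false, so \neg \Box \Box \neg (\neg s \to s) is true.
    At 1: \Box \Box \neg (\neg s \to s) requires \Box \neg (\neg s \to s) at every successor {3}.
      \Box \neg (\neg s \to s) fails at 3, so \Box \Box \neg (\neg s \to s) is false at 1.

Yes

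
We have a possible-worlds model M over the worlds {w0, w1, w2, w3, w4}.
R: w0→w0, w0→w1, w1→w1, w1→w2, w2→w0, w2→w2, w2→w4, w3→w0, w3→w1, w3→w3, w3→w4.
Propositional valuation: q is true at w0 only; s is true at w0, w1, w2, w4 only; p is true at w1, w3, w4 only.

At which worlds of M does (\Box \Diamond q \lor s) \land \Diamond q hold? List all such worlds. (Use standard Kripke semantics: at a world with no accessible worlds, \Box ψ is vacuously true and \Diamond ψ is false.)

Let φ = (\Box \Diamond q \lor s) \land \Diamond q. Evaluate φ at each world:
  w0 (successors {w0, w1}): φ is true.
  w1 (successors {w1, w2}): φ is false.
  w2 (successors {w0, w2, w4}): φ is true.
  w3 (successors {w0, w1, w3, w4}): φ is false.
  w4 (successors ∅): φ is false.
For instance, at w1:
  At w1: \Box \Diamond q \lor s is true, \Diamond q is false, so (\Box \Diamond q \lor s) \land \Diamond q is false.
    At w1: \Box \Diamond q is false, s is true, so \Box \Diamond q \lor s is true.
      At w1: \Box \Diamond q requires \Diamond q at every successor {w1, w2}.
        \Diamond q fails at w1, so \Box \Diamond q is false at w1.
    At w1: \Diamond q requires q at some successor in {w1, w2}.
      At w1: q is false.
      At w2: q is false.
    So \Diamond q is false at w1.
Satisfying worlds: {w0, w2}

w0, w2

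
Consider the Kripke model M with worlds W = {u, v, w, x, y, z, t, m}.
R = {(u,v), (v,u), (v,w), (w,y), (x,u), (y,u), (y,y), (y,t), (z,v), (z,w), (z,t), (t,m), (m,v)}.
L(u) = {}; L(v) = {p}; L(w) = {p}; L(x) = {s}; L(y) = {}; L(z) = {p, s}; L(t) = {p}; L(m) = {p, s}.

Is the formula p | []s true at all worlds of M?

No

Let φ = p | []s. Evaluate φ at each world:
  u (successors {v}): φ is false.
  v (successors {u, w}): φ is true.
  w (successors {y}): φ is true.
  x (successors {u}): φ is false.
  y (successors {u, y, t}): φ is false.
  z (successors {v, w, t}): φ is true.
  t (successors {m}): φ is true.
  m (successors {v}): φ is true.
Detail at u (counterexample):
  At u: p is false, []s is false, so p | []s is false.
    At u: []s requires s at every successor {v}.
      s fails at v, so []s is false at u.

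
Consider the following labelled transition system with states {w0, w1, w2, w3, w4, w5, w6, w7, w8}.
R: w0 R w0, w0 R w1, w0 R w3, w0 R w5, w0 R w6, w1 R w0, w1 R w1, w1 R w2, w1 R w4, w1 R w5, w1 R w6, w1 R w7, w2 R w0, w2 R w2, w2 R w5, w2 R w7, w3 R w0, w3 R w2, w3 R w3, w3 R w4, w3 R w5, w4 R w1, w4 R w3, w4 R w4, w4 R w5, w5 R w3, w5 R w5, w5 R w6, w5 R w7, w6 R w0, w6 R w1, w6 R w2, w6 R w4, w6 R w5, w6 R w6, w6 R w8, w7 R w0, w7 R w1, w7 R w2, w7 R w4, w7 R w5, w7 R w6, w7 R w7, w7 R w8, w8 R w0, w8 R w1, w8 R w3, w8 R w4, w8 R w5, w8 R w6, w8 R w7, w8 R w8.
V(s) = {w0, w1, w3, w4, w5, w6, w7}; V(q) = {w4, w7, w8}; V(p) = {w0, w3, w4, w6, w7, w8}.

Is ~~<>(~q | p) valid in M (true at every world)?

Let φ = ~~<>(~q | p). Evaluate φ at each world:
  w0 (successors {w0, w1, w3, w5, w6}): φ is true.
  w1 (successors {w0, w1, w2, w4, w5, w6, w7}): φ is true.
  w2 (successors {w0, w2, w5, w7}): φ is true.
  w3 (successors {w0, w2, w3, w4, w5}): φ is true.
  w4 (successors {w1, w3, w4, w5}): φ is true.
  w5 (successors {w3, w5, w6, w7}): φ is true.
  w6 (successors {w0, w1, w2, w4, w5, w6, w8}): φ is true.
  w7 (successors {w0, w1, w2, w4, w5, w6, w7, w8}): φ is true.
  w8 (successors {w0, w1, w3, w4, w5, w6, w7, w8}): φ is true.
For instance, at w5:
  At w5: ~<>(~q | p) is false, so ~~<>(~q | p) is true.
    At w5: <>(~q | p) is true, so ~<>(~q | p) is false.
      At w5: <>(~q | p) requires ~q | p at some successor in {w3, w5, w6, w7}.
        ~q | p holds at w3, so <>(~q | p) is true at w5.

Yes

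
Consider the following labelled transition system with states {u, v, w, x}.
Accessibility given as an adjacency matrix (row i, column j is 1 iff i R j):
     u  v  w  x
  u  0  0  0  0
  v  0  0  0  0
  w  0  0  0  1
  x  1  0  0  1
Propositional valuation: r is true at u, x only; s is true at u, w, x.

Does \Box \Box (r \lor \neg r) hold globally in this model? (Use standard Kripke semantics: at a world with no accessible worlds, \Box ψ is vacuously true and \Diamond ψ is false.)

Yes

Let φ = \Box \Box (r \lor \neg r). Evaluate φ at each world:
  u (successors ∅): φ is true.
  v (successors ∅): φ is true.
  w (successors {x}): φ is true.
  x (successors {u, x}): φ is true.
For instance, at x:
  At x: \Box \Box (r \lor \neg r) requires \Box (r \lor \neg r) at every successor {u, x}.
      At u: no accessible worlds, so \Box (r \lor \neg r) holds vacuously.
      At x: \Box (r \lor \neg r) requires r \lor \neg r at every successor {u, x}.
        At u: r \lor \neg r is true.
        At x: r \lor \neg r is true.
      So \Box (r \lor \neg r) is true at x.
  So \Box \Box (r \lor \neg r) is true at x.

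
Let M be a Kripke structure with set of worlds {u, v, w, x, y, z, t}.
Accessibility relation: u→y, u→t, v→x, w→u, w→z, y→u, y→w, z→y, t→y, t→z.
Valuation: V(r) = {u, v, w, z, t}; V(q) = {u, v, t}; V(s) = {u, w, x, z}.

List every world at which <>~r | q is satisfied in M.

u, v, z, t

Let φ = <>~r | q. Evaluate φ at each world:
  u (successors {y, t}): φ is true.
  v (successors {x}): φ is true.
  w (successors {u, z}): φ is false.
  x (successors ∅): φ is false.
  y (successors {u, w}): φ is false.
  z (successors {y}): φ is true.
  t (successors {y, z}): φ is true.
For instance, at z:
  At z: <>~r is true, q is false, so <>~r | q is true.
    At z: <>~r requires ~r at some successor in {y}.
      ~r holds at y, so <>~r is true at z.
Satisfying worlds: {u, v, z, t}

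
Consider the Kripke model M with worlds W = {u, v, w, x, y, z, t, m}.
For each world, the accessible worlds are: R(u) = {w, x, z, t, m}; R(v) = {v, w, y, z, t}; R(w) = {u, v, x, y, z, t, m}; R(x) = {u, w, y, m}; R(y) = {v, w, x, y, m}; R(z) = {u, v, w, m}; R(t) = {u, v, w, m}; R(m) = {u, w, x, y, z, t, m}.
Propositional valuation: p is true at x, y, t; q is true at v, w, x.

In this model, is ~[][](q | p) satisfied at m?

Recall that []ψ holds at a world iff ψ holds at every accessible world, and <>ψ holds iff ψ holds at some accessible world.
At m: [][](q | p) is false, so ~[][](q | p) is true.
  At m: [][](q | p) requires [](q | p) at every successor {u, w, x, y, z, t, m}.
    [](q | p) fails at u, so [][](q | p) is false at m.
      At u: [](q | p) requires q | p at every successor {w, x, z, t, m}.
        q | p fails at z, so [](q | p) is false at u.

Yes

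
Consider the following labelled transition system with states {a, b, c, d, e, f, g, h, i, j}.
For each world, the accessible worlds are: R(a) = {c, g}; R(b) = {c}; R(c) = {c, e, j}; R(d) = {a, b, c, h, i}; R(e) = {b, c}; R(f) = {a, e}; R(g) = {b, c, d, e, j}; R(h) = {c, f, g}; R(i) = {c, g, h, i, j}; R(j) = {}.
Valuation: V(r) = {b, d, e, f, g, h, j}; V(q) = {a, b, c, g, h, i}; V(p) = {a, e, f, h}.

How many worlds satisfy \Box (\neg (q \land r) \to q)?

Let φ = \Box (\neg (q \land r) \to q). Evaluate φ at each world:
  a (successors {c, g}): φ is true.
  b (successors {c}): φ is true.
  c (successors {c, e, j}): φ is false.
  d (successors {a, b, c, h, i}): φ is true.
  e (successors {b, c}): φ is true.
  f (successors {a, e}): φ is false.
  g (successors {b, c, d, e, j}): φ is false.
  h (successors {c, f, g}): φ is false.
  i (successors {c, g, h, i, j}): φ is false.
  j (successors ∅): φ is true.
For instance, at c:
  At c: \Box (\neg (q \land r) \to q) requires \neg (q \land r) \to q at every successor {c, e, j}.
    \neg (q \land r) \to q fails at e, so \Box (\neg (q \land r) \to q) is false at c.
Satisfying worlds: {a, b, d, e, j}

5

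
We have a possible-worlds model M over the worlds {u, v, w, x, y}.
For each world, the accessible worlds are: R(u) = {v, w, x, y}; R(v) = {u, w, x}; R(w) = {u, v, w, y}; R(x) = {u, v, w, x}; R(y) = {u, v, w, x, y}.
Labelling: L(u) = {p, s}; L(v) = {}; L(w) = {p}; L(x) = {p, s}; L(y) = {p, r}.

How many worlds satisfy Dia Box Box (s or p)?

Let φ = Dia Box Box (s or p). Evaluate φ at each world:
  u (successors {v, w, x, y}): φ is false.
  v (successors {u, w, x}): φ is false.
  w (successors {u, v, w, y}): φ is false.
  x (successors {u, v, w, x}): φ is false.
  y (successors {u, v, w, x, y}): φ is false.
For instance, at y:
  At y: Dia Box Box (s or p) requires Box Box (s or p) at some successor in {u, v, w, x, y}.
    At u: Box Box (s or p) is false.
    At v: Box Box (s or p) is false.
    At w: Box Box (s or p) is false.
    At x: Box Box (s or p) is false.
    At y: Box Box (s or p) is false.
  So Dia Box Box (s or p) is false at y.
Satisfying worlds: none.

0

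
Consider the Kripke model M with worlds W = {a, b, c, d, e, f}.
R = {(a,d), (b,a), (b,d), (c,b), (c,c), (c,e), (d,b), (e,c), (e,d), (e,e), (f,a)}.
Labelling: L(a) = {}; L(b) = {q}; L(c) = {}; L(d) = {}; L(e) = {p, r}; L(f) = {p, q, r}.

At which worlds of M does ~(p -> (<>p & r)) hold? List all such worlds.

Let φ = ~(p -> (<>p & r)). Evaluate φ at each world:
  a (successors {d}): φ is false.
  b (successors {a, d}): φ is false.
  c (successors {b, c, e}): φ is false.
  d (successors {b}): φ is false.
  e (successors {c, d, e}): φ is false.
  f (successors {a}): φ is true.
For instance, at f:
  At f: p -> (<>p & r) is false, so ~(p -> (<>p & r)) is true.
    At f: p is true, <>p & r is false, so p -> (<>p & r) is false.
      At f: <>p is false, r is true, so <>p & r is false.
Satisfying worlds: {f}

f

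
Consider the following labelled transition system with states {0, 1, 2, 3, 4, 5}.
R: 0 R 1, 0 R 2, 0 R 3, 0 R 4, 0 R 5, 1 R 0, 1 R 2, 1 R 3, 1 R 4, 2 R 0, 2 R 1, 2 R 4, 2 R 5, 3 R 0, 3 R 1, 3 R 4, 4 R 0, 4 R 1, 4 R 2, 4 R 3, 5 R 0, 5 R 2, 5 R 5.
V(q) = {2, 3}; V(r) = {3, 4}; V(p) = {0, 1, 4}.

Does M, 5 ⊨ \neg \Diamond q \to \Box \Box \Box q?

Recall that \Box ψ holds at a world iff ψ holds at every accessible world, and \Diamond ψ holds iff ψ holds at some accessible world.
At 5: \neg \Diamond q is false, \Box \Box \Box q is false, so \neg \Diamond q \to \Box \Box \Box q is true.
  At 5: \Diamond q is true, so \neg \Diamond q is false.
    At 5: \Diamond q requires q at some successor in {0, 2, 5}.
      q holds at 2, so \Diamond q is true at 5.
  At 5: \Box \Box \Box q requires \Box \Box q at every successor {0, 2, 5}.
    \Box \Box q fails at 0, so \Box \Box \Box q is false at 5.
      At 0: \Box \Box q requires \Box q at every successor {1, 2, 3, 4, 5}.
        \Box q fails at 1, so \Box \Box q is false at 0.

Yes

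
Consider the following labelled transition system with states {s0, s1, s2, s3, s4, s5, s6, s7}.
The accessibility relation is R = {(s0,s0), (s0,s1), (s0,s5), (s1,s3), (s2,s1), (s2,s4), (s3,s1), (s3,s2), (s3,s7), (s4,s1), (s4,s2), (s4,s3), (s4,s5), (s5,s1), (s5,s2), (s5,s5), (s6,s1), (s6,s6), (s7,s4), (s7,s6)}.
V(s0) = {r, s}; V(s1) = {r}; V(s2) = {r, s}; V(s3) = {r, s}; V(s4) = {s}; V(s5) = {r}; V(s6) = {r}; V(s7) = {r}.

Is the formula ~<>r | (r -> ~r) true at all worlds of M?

No

Recall that <>ψ holds at a world iff ψ holds at some accessible world.
Let φ = ~<>r | (r -> ~r). Evaluate φ at each world:
  s0 (successors {s0, s1, s5}): φ is false.
  s1 (successors {s3}): φ is false.
  s2 (successors {s1, s4}): φ is false.
  s3 (successors {s1, s2, s7}): φ is false.
  s4 (successors {s1, s2, s3, s5}): φ is true.
  s5 (successors {s1, s2, s5}): φ is false.
  s6 (successors {s1, s6}): φ is false.
  s7 (successors {s4, s6}): φ is false.
Detail at s0 (counterexample):
  At s0: ~<>r is false, r -> ~r is false, so ~<>r | (r -> ~r) is false.
    At s0: <>r is true, so ~<>r is false.
      At s0: <>r requires r at some successor in {s0, s1, s5}.
        r holds at s0, so <>r is true at s0.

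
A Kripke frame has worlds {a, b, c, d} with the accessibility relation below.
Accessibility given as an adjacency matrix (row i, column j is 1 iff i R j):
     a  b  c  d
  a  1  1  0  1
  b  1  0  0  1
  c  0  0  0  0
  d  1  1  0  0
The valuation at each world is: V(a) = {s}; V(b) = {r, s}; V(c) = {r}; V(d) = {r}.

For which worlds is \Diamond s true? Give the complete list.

Let φ = \Diamond s. Evaluate φ at each world:
  a (successors {a, b, d}): φ is true.
  b (successors {a, d}): φ is true.
  c (successors ∅): φ is false.
  d (successors {a, b}): φ is true.
For instance, at a:
  At a: \Diamond s requires s at some successor in {a, b, d}.
    s holds at a, so \Diamond s is true at a.
Satisfying worlds: {a, b, d}

a, b, d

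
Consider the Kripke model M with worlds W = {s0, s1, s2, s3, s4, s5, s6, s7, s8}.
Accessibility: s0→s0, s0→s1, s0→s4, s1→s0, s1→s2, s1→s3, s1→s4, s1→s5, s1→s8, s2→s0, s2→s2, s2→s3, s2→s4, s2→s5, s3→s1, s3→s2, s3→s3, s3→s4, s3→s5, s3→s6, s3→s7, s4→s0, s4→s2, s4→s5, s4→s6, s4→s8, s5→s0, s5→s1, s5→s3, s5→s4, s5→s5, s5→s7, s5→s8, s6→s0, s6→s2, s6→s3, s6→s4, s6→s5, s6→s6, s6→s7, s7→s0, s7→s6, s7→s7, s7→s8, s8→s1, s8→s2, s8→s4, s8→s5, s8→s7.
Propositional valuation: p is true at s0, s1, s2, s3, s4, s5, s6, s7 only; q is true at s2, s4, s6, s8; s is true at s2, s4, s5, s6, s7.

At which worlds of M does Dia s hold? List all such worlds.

Recall that Dia ψ holds at a world iff ψ holds at some accessible world.
Let φ = Dia s. Evaluate φ at each world:
  s0 (successors {s0, s1, s4}): φ is true.
  s1 (successors {s0, s2, s3, s4, s5, s8}): φ is true.
  s2 (successors {s0, s2, s3, s4, s5}): φ is true.
  s3 (successors {s1, s2, s3, s4, s5, s6, s7}): φ is true.
  s4 (successors {s0, s2, s5, s6, s8}): φ is true.
  s5 (successors {s0, s1, s3, s4, s5, s7, s8}): φ is true.
  s6 (successors {s0, s2, s3, s4, s5, s6, s7}): φ is true.
  s7 (successors {s0, s6, s7, s8}): φ is true.
  s8 (successors {s1, s2, s4, s5, s7}): φ is true.
For instance, at s5:
  At s5: Dia s requires s at some successor in {s0, s1, s3, s4, s5, s7, s8}.
    s holds at s4, so Dia s is true at s5.
Satisfying worlds: {s0, s1, s2, s3, s4, s5, s6, s7, s8}

s0, s1, s2, s3, s4, s5, s6, s7, s8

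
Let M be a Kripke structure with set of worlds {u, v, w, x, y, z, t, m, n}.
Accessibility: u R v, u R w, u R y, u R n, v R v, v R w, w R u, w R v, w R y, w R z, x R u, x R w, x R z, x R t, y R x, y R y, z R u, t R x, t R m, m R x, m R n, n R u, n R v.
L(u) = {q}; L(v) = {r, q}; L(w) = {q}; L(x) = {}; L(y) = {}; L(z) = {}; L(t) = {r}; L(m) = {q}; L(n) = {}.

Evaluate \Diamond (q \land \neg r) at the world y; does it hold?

Recall that \Diamond ψ holds at a world iff ψ holds at some accessible world.
At y: \Diamond (q \land \neg r) requires q \land \neg r at some successor in {x, y}.
  At x: q \land \neg r is false.
  At y: q \land \neg r is false.
So \Diamond (q \land \neg r) is false at y.

No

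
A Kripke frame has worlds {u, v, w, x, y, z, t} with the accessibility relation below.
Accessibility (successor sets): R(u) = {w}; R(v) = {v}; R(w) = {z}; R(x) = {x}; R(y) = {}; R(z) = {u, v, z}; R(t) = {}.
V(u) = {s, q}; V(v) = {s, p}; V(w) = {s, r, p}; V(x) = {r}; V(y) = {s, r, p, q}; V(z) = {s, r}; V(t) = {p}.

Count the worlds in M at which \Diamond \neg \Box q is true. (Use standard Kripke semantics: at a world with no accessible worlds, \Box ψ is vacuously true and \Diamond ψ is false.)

5

Let φ = \Diamond \neg \Box q. Evaluate φ at each world:
  u (successors {w}): φ is true.
  v (successors {v}): φ is true.
  w (successors {z}): φ is true.
  x (successors {x}): φ is true.
  y (successors ∅): φ is false.
  z (successors {u, v, z}): φ is true.
  t (successors ∅): φ is false.
For instance, at w:
  At w: \Diamond \neg \Box q requires \neg \Box q at some successor in {z}.
    \neg \Box q holds at z, so \Diamond \neg \Box q is true at w.
      At z: \Box q is false, so \neg \Box q is true.
Satisfying worlds: {u, v, w, x, z}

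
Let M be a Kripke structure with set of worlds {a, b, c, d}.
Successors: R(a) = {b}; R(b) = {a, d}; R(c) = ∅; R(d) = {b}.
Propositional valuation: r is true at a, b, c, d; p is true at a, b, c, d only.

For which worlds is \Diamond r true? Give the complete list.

Recall that \Diamond ψ holds at a world iff ψ holds at some accessible world.
Let φ = \Diamond r. Evaluate φ at each world:
  a (successors {b}): φ is true.
  b (successors {a, d}): φ is true.
  c (successors ∅): φ is false.
  d (successors {b}): φ is true.
For instance, at b:
  At b: \Diamond r requires r at some successor in {a, d}.
    r holds at a, so \Diamond r is true at b.
Satisfying worlds: {a, b, d}

a, b, d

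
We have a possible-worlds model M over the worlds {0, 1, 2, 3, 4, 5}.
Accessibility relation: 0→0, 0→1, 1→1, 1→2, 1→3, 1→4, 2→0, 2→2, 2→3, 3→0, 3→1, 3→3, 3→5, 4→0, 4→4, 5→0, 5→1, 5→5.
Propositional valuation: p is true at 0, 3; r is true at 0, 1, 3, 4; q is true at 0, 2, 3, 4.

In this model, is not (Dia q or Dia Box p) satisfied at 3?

No

At 3: Dia q or Dia Box p is true, so not (Dia q or Dia Box p) is false.
  At 3: Dia q is true, Dia Box p is false, so Dia q or Dia Box p is true.
    At 3: Dia q requires q at some successor in {0, 1, 3, 5}.
      q holds at 0, so Dia q is true at 3.
    At 3: Dia Box p requires Box p at some successor in {0, 1, 3, 5}.
      At 0: Box p is false.
      At 1: Box p is false.
      At 3: Box p is false.
      At 5: Box p is false.
    So Dia Box p is false at 3.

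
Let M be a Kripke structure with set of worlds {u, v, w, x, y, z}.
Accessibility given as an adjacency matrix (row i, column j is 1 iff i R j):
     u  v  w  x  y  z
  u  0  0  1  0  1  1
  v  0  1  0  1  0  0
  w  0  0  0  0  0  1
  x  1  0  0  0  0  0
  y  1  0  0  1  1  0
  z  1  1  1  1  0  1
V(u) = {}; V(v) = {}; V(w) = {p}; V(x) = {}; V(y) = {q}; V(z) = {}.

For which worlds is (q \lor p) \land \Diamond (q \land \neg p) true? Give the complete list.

y

Let φ = (q \lor p) \land \Diamond (q \land \neg p). Evaluate φ at each world:
  u (successors {w, y, z}): φ is false.
  v (successors {v, x}): φ is false.
  w (successors {z}): φ is false.
  x (successors {u}): φ is false.
  y (successors {u, x, y}): φ is true.
  z (successors {u, v, w, x, z}): φ is false.
For instance, at v:
  At v: q \lor p is false, \Diamond (q \land \neg p) is false, so (q \lor p) \land \Diamond (q \land \neg p) is false.
    At v: \Diamond (q \land \neg p) requires q \land \neg p at some successor in {v, x}.
      At v: q \land \neg p is false.
      At x: q \land \neg p is false.
    So \Diamond (q \land \neg p) is false at v.
Satisfying worlds: {y}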